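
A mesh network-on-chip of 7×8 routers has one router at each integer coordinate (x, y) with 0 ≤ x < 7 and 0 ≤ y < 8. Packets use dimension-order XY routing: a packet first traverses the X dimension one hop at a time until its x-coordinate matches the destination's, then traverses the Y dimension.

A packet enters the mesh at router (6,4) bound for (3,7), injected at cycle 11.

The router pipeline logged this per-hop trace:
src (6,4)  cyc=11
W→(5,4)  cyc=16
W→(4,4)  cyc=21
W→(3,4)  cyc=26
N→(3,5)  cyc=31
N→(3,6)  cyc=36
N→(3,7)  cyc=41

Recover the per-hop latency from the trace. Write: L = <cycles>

L = 5

cyc[1] − cyc[0] = 16 − 11 = 5.
One hop costs L cycles, so L = 5.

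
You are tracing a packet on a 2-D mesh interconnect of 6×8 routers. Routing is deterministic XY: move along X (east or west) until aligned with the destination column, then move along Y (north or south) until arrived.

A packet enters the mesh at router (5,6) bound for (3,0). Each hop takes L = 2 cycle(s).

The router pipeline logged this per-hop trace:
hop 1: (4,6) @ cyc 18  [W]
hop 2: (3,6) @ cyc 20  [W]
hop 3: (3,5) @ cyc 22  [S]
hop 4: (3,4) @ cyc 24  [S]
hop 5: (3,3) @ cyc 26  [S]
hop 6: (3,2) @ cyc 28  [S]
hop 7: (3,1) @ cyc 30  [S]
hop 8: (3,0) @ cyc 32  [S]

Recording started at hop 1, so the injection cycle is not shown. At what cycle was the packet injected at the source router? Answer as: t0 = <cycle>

At hop 1 the cycle is 18; in general cyc_k = t0 + kL.
So t0 = 18 − 1·2 = 16.

t0 = 16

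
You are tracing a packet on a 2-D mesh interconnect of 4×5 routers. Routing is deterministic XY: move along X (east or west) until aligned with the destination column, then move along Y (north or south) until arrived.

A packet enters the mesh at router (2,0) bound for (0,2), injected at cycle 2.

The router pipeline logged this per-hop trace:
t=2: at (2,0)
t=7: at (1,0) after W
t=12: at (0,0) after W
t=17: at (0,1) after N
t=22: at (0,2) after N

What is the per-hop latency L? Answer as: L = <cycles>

From hop 0 (2) to hop 1 (7): +5 cycles.
Each hop adds L, hence L = 5.

L = 5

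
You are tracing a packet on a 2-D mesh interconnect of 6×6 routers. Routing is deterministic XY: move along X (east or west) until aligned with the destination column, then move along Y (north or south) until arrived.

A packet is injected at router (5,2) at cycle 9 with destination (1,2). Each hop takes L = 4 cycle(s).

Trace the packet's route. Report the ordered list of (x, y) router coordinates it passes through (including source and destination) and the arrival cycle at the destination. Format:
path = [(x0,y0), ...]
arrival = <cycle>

[0] x=5 y=2 t=9
[1] x=4 y=2 t=13 →W
[2] x=3 y=2 t=17 →W
[3] x=2 y=2 t=21 →W
[4] x=1 y=2 t=25 →W

path = [(5,2), (4,2), (3,2), (2,2), (1,2)]
arrival = 25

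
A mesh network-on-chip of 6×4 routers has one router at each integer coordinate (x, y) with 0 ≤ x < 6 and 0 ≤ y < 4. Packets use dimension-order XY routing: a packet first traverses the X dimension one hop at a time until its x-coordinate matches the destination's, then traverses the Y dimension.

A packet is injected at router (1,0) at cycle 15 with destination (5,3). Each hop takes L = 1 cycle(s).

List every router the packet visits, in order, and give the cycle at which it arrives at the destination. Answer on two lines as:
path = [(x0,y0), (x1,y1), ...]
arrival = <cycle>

hop 0: (1,0) @ cyc 15
hop 1: (2,0) @ cyc 16  [E]
hop 2: (3,0) @ cyc 17  [E]
hop 3: (4,0) @ cyc 18  [E]
hop 4: (5,0) @ cyc 19  [E]
hop 5: (5,1) @ cyc 20  [N]
hop 6: (5,2) @ cyc 21  [N]
hop 7: (5,3) @ cyc 22  [N]

path = [(1,0), (2,0), (3,0), (4,0), (5,0), (5,1), (5,2), (5,3)]
arrival = 22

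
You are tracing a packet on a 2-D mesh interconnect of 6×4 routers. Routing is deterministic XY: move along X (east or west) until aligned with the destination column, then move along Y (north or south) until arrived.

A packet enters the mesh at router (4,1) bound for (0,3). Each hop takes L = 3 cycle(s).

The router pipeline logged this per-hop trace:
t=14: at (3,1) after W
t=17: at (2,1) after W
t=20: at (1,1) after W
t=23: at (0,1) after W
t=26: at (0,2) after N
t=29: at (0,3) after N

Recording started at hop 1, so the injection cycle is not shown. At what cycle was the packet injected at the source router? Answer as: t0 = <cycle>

cyc[1] = 14 and cyc[k] = t0 + k·L for every k.
Subtract one hop: t0 = 14 − 3 = 11.

t0 = 11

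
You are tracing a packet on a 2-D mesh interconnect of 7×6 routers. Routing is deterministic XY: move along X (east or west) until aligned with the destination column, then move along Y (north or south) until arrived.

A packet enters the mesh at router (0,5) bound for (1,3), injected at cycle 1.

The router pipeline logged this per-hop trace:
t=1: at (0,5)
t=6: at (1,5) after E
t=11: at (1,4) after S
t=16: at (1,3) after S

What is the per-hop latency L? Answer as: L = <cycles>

L = 5

From hop 0 (1) to hop 1 (6): +5 cycles.
That increment is L by definition: L = 5.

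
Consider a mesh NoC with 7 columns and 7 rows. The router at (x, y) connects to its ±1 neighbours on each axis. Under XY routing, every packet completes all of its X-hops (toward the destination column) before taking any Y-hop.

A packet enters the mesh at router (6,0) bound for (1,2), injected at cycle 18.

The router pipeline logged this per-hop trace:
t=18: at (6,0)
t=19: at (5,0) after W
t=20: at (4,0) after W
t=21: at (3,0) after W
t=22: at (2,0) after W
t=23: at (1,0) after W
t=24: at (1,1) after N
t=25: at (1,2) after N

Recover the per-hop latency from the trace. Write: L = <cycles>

L = 1

Between hops 0 and 1 the cycle counter advances 19 − 18 = 1.
Per-hop latency L = Δcyc = 1.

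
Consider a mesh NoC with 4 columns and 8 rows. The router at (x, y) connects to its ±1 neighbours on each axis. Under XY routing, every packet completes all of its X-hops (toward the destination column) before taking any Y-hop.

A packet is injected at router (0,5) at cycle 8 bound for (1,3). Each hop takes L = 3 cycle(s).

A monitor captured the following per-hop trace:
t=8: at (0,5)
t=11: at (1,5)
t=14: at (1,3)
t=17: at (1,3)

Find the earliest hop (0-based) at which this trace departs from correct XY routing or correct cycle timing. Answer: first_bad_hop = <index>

first_bad_hop = 2

check 1→ d=(1,0) cyc+3: ok
check 2→ d=(0,-2) cyc+3: BAD: non-unit step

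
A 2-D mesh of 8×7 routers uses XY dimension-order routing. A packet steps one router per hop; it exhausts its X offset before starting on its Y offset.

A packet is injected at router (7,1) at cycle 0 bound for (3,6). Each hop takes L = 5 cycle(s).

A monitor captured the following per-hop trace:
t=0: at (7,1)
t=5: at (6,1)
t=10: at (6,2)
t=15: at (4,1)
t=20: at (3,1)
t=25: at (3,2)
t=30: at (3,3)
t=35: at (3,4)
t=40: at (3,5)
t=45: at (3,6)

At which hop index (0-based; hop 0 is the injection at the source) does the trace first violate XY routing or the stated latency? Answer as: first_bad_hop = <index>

[1] (-1,+0) / 5c ⇒ ok
[2] (+0,+1) / 5c ⇒ BAD: Y-move but x=6≠3

first_bad_hop = 2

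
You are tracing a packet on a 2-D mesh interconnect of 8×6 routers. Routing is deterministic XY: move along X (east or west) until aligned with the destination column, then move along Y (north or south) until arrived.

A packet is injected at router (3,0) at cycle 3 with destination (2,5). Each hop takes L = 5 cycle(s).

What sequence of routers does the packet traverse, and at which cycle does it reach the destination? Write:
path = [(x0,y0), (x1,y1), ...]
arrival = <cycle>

[0] x=3 y=0 t=3
[1] x=2 y=0 t=8 →W
[2] x=2 y=1 t=13 →N
[3] x=2 y=2 t=18 →N
[4] x=2 y=3 t=23 →N
[5] x=2 y=4 t=28 →N
[6] x=2 y=5 t=33 →N

path = [(3,0), (2,0), (2,1), (2,2), (2,3), (2,4), (2,5)]
arrival = 33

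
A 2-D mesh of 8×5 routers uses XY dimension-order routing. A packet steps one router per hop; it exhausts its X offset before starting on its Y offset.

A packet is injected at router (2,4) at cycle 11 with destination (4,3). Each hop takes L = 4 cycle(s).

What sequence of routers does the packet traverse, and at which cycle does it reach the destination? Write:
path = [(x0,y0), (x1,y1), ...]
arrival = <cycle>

path = [(2,4), (3,4), (4,4), (4,3)]
arrival = 23

[0] x=2 y=4 t=11
[1] x=3 y=4 t=15 →E
[2] x=4 y=4 t=19 →E
[3] x=4 y=3 t=23 →S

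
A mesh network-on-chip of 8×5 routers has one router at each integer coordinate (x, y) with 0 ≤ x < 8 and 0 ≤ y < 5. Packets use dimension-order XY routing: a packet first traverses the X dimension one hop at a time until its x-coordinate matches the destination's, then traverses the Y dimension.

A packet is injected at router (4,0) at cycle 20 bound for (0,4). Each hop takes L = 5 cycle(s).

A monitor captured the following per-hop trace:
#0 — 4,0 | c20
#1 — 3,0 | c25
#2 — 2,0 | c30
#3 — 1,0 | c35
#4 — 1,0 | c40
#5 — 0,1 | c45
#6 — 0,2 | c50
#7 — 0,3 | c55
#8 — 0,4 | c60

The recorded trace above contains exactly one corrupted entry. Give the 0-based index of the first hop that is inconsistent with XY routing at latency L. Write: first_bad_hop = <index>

check 1→ d=(-1,0) cyc+5: ok
check 2→ d=(-1,0) cyc+5: ok
check 3→ d=(-1,0) cyc+5: ok
check 4→ d=(0,0) cyc+5: BAD: non-unit step

first_bad_hop = 4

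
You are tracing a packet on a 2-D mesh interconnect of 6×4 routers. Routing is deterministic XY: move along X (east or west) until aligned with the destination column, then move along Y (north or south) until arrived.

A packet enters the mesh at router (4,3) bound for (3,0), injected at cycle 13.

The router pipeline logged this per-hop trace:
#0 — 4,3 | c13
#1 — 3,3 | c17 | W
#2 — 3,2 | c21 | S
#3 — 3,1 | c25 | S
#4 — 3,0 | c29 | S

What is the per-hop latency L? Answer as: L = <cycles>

Between hops 0 and 1 the cycle counter advances 17 − 13 = 4.
That increment is L by definition: L = 4.

L = 4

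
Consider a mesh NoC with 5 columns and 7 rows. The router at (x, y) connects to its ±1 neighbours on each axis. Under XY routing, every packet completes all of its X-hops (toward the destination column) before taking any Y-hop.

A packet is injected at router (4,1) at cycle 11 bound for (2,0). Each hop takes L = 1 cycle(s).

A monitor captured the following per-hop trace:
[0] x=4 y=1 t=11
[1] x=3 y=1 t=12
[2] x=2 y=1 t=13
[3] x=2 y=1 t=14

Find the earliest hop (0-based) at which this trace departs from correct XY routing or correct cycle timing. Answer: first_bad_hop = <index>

first_bad_hop = 3

check 1→ d=(-1,0) cyc+1: ok
check 2→ d=(-1,0) cyc+1: ok
check 3→ d=(0,0) cyc+1: BAD: non-unit step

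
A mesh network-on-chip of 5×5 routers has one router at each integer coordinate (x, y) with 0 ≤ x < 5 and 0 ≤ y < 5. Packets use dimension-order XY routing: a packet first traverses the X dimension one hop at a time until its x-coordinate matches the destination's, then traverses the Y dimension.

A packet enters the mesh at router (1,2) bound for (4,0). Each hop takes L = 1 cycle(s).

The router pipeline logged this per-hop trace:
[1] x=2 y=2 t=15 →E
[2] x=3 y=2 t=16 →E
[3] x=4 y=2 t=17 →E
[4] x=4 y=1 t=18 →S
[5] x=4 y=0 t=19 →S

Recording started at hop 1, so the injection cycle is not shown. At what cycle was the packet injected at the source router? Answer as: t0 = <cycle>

At hop 1 the cycle is 15; in general cyc_k = t0 + kL.
So t0 = 15 − 1·1 = 14.

t0 = 14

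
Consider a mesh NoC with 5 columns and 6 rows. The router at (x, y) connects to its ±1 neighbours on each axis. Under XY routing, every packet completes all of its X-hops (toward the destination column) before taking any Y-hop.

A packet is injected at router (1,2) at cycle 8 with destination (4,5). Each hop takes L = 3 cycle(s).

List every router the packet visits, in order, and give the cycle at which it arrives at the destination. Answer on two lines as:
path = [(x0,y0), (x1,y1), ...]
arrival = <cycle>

path = [(1,2), (2,2), (3,2), (4,2), (4,3), (4,4), (4,5)]
arrival = 26

src (1,2)  cyc=8
E→(2,2)  cyc=11
E→(3,2)  cyc=14
E→(4,2)  cyc=17
N→(4,3)  cyc=20
N→(4,4)  cyc=23
N→(4,5)  cyc=26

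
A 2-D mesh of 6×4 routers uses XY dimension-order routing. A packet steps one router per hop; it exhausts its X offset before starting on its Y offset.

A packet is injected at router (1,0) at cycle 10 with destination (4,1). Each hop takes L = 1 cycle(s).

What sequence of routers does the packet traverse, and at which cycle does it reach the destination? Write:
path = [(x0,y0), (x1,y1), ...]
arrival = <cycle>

  0. router=(1,0) cycle=10 (inject)
  1. router=(2,0) cycle=11 dir=E
  2. router=(3,0) cycle=12 dir=E
  3. router=(4,0) cycle=13 dir=E
  4. router=(4,1) cycle=14 dir=N

path = [(1,0), (2,0), (3,0), (4,0), (4,1)]
arrival = 14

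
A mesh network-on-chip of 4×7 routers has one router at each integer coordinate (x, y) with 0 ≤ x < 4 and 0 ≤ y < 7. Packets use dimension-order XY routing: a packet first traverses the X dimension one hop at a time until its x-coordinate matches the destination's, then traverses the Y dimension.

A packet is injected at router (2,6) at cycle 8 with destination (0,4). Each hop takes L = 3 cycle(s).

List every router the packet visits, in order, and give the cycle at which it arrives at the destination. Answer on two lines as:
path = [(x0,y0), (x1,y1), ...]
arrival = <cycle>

[0] x=2 y=6 t=8
[1] x=1 y=6 t=11 →W
[2] x=0 y=6 t=14 →W
[3] x=0 y=5 t=17 →S
[4] x=0 y=4 t=20 →S

path = [(2,6), (1,6), (0,6), (0,5), (0,4)]
arrival = 20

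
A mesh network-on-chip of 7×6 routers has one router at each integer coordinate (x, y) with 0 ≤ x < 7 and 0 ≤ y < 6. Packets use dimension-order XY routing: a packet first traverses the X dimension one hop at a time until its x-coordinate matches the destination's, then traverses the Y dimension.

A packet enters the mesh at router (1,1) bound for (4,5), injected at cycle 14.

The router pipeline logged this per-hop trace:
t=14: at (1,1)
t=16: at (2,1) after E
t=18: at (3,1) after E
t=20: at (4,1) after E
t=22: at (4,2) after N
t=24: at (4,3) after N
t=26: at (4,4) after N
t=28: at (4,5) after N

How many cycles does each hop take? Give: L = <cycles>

Δcyc across hop 0→1: 16 − 14 = 2.
That increment is L by definition: L = 2.

L = 2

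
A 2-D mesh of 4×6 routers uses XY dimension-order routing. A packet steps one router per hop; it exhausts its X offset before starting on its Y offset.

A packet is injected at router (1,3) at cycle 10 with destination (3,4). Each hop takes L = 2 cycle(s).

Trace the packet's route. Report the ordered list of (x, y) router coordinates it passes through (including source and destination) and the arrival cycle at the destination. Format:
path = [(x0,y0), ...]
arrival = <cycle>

path = [(1,3), (2,3), (3,3), (3,4)]
arrival = 16

src (1,3)  cyc=10
E→(2,3)  cyc=12
E→(3,3)  cyc=14
N→(3,4)  cyc=16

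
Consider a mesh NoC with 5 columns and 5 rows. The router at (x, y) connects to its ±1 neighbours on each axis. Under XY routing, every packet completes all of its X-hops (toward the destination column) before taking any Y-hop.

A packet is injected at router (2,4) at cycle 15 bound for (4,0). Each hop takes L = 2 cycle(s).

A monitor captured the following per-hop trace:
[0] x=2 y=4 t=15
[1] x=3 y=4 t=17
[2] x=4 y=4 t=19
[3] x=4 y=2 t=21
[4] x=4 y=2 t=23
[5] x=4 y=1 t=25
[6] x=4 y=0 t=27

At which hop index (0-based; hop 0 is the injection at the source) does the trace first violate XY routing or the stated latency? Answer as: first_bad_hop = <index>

first_bad_hop = 3

  1: Δx=+1 Δy=+0 Δt=2 [ok]
  2: Δx=+1 Δy=+0 Δt=2 [ok]
  3: Δx=+0 Δy=-2 Δt=2 [BAD: non-unit step]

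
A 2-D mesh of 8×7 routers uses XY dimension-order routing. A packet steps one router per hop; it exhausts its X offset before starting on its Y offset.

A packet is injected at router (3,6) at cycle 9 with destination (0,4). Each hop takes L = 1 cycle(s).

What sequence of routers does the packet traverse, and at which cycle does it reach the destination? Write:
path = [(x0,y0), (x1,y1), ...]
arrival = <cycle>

path = [(3,6), (2,6), (1,6), (0,6), (0,5), (0,4)]
arrival = 14

#0 — 3,6 | c9
#1 — 2,6 | c10 | W
#2 — 1,6 | c11 | W
#3 — 0,6 | c12 | W
#4 — 0,5 | c13 | S
#5 — 0,4 | c14 | S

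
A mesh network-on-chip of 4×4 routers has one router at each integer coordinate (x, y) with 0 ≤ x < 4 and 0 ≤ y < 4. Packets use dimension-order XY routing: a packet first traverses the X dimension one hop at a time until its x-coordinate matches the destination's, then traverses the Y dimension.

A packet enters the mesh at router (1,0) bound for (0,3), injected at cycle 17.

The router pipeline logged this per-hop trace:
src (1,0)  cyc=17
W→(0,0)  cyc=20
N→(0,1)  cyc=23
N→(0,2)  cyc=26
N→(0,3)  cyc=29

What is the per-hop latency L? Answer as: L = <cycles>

L = 3

Between hops 0 and 1 the cycle counter advances 20 − 17 = 3.
That increment is L by definition: L = 3.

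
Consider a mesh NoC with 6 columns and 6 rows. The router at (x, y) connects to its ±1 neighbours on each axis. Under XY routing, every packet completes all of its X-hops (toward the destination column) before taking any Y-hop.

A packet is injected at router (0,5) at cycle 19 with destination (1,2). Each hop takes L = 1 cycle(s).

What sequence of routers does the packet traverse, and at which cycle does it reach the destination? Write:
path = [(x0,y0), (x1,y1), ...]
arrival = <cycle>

hop 0: (0,5) @ cyc 19
hop 1: (1,5) @ cyc 20  [E]
hop 2: (1,4) @ cyc 21  [S]
hop 3: (1,3) @ cyc 22  [S]
hop 4: (1,2) @ cyc 23  [S]

path = [(0,5), (1,5), (1,4), (1,3), (1,2)]
arrival = 23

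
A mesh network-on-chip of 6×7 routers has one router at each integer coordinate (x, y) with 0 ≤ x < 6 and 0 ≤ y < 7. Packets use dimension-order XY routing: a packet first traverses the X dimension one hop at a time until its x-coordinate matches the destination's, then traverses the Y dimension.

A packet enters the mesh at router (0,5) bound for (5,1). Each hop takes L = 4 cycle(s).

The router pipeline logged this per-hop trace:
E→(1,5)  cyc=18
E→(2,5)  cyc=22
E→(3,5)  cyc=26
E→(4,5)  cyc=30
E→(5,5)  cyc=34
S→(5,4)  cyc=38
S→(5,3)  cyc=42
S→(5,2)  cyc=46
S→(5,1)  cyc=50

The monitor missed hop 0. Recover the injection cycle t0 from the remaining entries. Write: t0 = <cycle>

Hop 1 reached at cycle 18; hop k is at t0 + k·L.
Subtract one hop: t0 = 18 − 4 = 14.

t0 = 14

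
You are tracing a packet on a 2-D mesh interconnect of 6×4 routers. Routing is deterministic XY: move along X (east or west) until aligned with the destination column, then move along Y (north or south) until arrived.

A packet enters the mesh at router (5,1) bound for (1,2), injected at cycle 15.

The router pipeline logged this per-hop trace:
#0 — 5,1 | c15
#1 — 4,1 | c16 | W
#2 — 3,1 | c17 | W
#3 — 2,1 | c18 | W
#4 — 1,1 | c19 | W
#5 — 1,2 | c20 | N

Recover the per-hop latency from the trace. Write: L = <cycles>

L = 1

Between hops 0 and 1 the cycle counter advances 16 − 15 = 1.
One hop costs L cycles, so L = 1.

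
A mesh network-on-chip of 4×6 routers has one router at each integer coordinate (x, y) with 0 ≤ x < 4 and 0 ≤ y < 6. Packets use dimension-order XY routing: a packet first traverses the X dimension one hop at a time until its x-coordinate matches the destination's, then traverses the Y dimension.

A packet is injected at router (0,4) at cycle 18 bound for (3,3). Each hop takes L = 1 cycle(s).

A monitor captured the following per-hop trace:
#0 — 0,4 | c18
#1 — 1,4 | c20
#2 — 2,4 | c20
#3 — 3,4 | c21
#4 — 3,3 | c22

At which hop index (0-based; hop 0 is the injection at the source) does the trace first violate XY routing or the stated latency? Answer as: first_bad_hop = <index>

  1: Δx=+1 Δy=+0 Δt=2 [BAD: Δcyc=2≠L]

first_bad_hop = 1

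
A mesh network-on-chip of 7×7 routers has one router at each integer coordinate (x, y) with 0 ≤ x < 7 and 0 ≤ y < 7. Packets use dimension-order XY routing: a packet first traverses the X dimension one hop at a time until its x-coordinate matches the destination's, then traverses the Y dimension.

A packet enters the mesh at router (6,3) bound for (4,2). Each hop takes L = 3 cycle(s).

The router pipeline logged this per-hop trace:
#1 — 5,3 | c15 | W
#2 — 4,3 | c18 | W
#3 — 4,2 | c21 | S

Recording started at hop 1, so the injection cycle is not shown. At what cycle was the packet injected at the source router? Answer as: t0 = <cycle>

Hop 1 reached at cycle 15; hop k is at t0 + k·L.
Therefore t0 = 15 − L = 12.

t0 = 12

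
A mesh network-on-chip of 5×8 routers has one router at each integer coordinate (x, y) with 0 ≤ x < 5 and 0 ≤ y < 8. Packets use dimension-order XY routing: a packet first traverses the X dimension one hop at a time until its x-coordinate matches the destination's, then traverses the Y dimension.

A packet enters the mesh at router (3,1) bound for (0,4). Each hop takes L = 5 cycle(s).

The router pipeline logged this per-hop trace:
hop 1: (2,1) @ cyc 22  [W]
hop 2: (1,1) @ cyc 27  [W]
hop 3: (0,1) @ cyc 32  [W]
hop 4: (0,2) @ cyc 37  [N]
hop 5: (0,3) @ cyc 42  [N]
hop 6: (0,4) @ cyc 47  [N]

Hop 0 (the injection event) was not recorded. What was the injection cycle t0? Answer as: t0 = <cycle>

Hop 1 reached at cycle 22; hop k is at t0 + k·L.
Subtract one hop: t0 = 22 − 5 = 17.

t0 = 17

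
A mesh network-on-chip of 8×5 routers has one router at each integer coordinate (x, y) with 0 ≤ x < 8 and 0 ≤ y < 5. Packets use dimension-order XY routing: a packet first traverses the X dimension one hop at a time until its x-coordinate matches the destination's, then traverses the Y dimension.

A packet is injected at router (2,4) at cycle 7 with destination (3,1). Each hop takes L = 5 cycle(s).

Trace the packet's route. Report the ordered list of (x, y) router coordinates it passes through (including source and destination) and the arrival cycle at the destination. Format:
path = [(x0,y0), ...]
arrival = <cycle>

path = [(2,4), (3,4), (3,3), (3,2), (3,1)]
arrival = 27

hop 0: (2,4) @ cyc 7
hop 1: (3,4) @ cyc 12  [E]
hop 2: (3,3) @ cyc 17  [S]
hop 3: (3,2) @ cyc 22  [S]
hop 4: (3,1) @ cyc 27  [S]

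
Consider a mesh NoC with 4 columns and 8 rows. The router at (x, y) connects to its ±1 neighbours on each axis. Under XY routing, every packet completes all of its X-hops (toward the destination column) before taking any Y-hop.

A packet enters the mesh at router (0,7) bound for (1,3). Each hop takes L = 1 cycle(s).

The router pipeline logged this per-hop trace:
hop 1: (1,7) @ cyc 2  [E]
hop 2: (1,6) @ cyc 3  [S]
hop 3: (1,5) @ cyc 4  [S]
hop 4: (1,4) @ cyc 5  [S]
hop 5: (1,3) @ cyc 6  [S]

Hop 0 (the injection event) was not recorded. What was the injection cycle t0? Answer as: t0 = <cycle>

At hop 1 the cycle is 2; in general cyc_k = t0 + kL.
t0 = cyc[1] − L = 2 − 1 = 1.

t0 = 1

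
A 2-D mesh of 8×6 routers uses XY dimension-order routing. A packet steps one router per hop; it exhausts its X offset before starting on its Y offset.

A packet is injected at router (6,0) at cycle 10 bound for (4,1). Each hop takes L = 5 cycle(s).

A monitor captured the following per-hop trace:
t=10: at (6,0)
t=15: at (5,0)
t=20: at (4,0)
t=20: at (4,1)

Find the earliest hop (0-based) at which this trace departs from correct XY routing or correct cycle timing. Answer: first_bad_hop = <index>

first_bad_hop = 3

  1: Δx=-1 Δy=+0 Δt=5 [ok]
  2: Δx=-1 Δy=+0 Δt=5 [ok]
  3: Δx=+0 Δy=+1 Δt=0 [BAD: Δcyc=0≠L]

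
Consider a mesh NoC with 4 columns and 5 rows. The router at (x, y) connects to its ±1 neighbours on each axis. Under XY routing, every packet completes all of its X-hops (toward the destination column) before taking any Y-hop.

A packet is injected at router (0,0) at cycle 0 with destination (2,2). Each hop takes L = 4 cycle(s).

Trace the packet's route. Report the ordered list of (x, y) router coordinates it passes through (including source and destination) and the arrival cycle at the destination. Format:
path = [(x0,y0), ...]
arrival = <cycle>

hop 0: (0,0) @ cyc 0
hop 1: (1,0) @ cyc 4  [E]
hop 2: (2,0) @ cyc 8  [E]
hop 3: (2,1) @ cyc 12  [N]
hop 4: (2,2) @ cyc 16  [N]

path = [(0,0), (1,0), (2,0), (2,1), (2,2)]
arrival = 16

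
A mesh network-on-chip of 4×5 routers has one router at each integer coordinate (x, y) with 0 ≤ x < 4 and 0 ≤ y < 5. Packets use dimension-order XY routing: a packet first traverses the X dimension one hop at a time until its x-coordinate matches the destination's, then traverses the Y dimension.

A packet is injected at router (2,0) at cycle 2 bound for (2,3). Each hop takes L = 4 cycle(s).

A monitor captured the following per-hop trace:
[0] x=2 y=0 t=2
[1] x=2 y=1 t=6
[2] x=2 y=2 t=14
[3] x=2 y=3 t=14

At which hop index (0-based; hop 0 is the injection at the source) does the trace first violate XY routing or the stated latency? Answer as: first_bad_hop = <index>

[1] (+0,+1) / 4c ⇒ ok
[2] (+0,+1) / 8c ⇒ BAD: Δcyc=8≠L

first_bad_hop = 2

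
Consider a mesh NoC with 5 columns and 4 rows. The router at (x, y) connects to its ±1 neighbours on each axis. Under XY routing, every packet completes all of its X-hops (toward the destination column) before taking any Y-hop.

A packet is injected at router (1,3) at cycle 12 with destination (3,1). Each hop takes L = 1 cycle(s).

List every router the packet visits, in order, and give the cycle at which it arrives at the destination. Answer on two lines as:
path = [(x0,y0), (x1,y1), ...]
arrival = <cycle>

path = [(1,3), (2,3), (3,3), (3,2), (3,1)]
arrival = 16

hop 0: (1,3) @ cyc 12
hop 1: (2,3) @ cyc 13  [E]
hop 2: (3,3) @ cyc 14  [E]
hop 3: (3,2) @ cyc 15  [S]
hop 4: (3,1) @ cyc 16  [S]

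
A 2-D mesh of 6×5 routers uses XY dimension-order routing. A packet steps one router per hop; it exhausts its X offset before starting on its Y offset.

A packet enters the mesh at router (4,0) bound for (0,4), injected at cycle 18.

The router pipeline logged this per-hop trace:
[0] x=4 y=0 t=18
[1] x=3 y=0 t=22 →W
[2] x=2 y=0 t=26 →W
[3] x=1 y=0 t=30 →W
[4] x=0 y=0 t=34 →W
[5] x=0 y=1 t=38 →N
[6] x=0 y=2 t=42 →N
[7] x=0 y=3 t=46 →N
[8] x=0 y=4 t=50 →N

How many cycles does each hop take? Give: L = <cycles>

L = 4

Δcyc across hop 0→1: 22 − 18 = 4.
Per-hop latency L = Δcyc = 4.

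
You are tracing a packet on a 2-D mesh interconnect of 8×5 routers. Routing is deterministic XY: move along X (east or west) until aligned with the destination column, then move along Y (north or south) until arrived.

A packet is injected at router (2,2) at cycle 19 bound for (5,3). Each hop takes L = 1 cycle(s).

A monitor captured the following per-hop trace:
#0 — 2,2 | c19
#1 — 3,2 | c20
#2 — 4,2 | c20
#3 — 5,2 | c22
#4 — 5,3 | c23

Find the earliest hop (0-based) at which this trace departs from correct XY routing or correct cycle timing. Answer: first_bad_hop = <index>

first_bad_hop = 2

check 1→ d=(1,0) cyc+1: ok
check 2→ d=(1,0) cyc+0: BAD: Δcyc=0≠L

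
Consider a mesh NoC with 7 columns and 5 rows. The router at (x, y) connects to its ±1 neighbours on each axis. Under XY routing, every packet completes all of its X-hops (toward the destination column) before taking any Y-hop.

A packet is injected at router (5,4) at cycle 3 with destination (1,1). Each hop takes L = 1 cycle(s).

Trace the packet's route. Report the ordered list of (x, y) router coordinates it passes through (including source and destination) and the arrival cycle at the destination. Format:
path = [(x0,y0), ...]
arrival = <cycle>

#0 — 5,4 | c3
#1 — 4,4 | c4 | W
#2 — 3,4 | c5 | W
#3 — 2,4 | c6 | W
#4 — 1,4 | c7 | W
#5 — 1,3 | c8 | S
#6 — 1,2 | c9 | S
#7 — 1,1 | c10 | S

path = [(5,4), (4,4), (3,4), (2,4), (1,4), (1,3), (1,2), (1,1)]
arrival = 10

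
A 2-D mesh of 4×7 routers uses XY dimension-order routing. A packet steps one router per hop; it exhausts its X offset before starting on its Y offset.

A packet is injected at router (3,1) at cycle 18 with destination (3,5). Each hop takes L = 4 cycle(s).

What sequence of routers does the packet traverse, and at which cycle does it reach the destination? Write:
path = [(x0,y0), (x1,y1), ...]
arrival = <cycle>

t=18: at (3,1)
t=22: at (3,2) after N
t=26: at (3,3) after N
t=30: at (3,4) after N
t=34: at (3,5) after N

path = [(3,1), (3,2), (3,3), (3,4), (3,5)]
arrival = 34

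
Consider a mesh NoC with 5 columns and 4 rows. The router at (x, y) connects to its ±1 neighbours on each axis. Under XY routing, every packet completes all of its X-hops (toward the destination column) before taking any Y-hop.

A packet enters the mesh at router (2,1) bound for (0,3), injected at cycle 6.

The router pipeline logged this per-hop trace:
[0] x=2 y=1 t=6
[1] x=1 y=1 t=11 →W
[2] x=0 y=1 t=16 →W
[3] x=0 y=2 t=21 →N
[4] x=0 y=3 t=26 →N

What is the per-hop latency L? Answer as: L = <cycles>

cyc[1] − cyc[0] = 11 − 6 = 5.
That increment is L by definition: L = 5.

L = 5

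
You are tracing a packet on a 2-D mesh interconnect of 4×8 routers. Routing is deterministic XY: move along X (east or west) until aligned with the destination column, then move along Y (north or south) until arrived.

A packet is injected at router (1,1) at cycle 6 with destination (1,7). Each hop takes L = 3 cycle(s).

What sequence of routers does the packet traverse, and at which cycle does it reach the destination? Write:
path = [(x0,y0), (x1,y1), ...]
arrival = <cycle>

path = [(1,1), (1,2), (1,3), (1,4), (1,5), (1,6), (1,7)]
arrival = 24

[0] x=1 y=1 t=6
[1] x=1 y=2 t=9 →N
[2] x=1 y=3 t=12 →N
[3] x=1 y=4 t=15 →N
[4] x=1 y=5 t=18 →N
[5] x=1 y=6 t=21 →N
[6] x=1 y=7 t=24 →N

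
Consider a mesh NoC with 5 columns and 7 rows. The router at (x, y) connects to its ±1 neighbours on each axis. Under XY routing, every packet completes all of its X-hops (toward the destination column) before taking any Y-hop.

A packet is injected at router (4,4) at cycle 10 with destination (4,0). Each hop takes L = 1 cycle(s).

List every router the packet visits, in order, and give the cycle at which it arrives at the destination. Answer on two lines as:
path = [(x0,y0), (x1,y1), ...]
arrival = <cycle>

path = [(4,4), (4,3), (4,2), (4,1), (4,0)]
arrival = 14

src (4,4)  cyc=10
S→(4,3)  cyc=11
S→(4,2)  cyc=12
S→(4,1)  cyc=13
S→(4,0)  cyc=14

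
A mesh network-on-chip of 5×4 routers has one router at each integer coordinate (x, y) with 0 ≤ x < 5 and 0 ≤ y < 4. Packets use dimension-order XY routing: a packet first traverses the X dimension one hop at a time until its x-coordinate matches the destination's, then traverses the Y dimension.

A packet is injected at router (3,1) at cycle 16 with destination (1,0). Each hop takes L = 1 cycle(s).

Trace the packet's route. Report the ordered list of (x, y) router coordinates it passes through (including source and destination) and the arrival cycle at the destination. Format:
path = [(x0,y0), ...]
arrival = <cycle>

path = [(3,1), (2,1), (1,1), (1,0)]
arrival = 19

  0. router=(3,1) cycle=16 (inject)
  1. router=(2,1) cycle=17 dir=W
  2. router=(1,1) cycle=18 dir=W
  3. router=(1,0) cycle=19 dir=S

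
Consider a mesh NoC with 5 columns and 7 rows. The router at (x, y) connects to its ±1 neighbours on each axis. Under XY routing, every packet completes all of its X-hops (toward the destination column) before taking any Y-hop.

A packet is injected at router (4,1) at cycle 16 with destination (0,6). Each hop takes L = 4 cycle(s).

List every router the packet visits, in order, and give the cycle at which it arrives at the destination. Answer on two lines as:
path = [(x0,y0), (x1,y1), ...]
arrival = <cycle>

path = [(4,1), (3,1), (2,1), (1,1), (0,1), (0,2), (0,3), (0,4), (0,5), (0,6)]
arrival = 52

#0 — 4,1 | c16
#1 — 3,1 | c20 | W
#2 — 2,1 | c24 | W
#3 — 1,1 | c28 | W
#4 — 0,1 | c32 | W
#5 — 0,2 | c36 | N
#6 — 0,3 | c40 | N
#7 — 0,4 | c44 | N
#8 — 0,5 | c48 | N
#9 — 0,6 | c52 | N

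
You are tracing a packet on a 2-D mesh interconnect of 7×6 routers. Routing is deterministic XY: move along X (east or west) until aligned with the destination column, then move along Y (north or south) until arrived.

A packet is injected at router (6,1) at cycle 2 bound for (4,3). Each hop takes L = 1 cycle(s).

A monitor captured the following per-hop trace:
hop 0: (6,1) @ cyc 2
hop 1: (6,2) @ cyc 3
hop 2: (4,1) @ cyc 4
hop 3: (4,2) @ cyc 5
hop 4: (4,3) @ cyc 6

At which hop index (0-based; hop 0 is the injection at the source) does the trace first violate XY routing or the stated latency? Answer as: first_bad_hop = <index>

first_bad_hop = 1

  1: Δx=+0 Δy=+1 Δt=1 [BAD: Y-move but x=6≠4]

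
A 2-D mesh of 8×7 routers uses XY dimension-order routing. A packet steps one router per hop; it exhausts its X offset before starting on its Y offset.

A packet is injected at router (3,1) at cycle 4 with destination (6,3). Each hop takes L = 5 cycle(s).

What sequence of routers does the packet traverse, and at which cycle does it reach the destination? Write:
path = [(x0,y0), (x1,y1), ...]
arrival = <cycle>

path = [(3,1), (4,1), (5,1), (6,1), (6,2), (6,3)]
arrival = 29

src (3,1)  cyc=4
E→(4,1)  cyc=9
E→(5,1)  cyc=14
E→(6,1)  cyc=19
N→(6,2)  cyc=24
N→(6,3)  cyc=29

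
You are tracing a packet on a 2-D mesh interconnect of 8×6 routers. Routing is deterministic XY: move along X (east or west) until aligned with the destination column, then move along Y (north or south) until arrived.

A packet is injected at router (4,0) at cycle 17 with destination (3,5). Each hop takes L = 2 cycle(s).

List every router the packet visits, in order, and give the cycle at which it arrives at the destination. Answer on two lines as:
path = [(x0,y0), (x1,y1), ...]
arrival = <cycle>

path = [(4,0), (3,0), (3,1), (3,2), (3,3), (3,4), (3,5)]
arrival = 29

t=17: at (4,0)
t=19: at (3,0) after W
t=21: at (3,1) after N
t=23: at (3,2) after N
t=25: at (3,3) after N
t=27: at (3,4) after N
t=29: at (3,5) after N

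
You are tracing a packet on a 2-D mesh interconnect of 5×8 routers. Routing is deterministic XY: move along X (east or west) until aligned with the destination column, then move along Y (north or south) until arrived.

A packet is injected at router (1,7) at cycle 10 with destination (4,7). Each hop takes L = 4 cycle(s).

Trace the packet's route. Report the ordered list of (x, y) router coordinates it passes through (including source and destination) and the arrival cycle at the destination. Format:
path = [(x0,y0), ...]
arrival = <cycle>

path = [(1,7), (2,7), (3,7), (4,7)]
arrival = 22

[0] x=1 y=7 t=10
[1] x=2 y=7 t=14 →E
[2] x=3 y=7 t=18 →E
[3] x=4 y=7 t=22 →E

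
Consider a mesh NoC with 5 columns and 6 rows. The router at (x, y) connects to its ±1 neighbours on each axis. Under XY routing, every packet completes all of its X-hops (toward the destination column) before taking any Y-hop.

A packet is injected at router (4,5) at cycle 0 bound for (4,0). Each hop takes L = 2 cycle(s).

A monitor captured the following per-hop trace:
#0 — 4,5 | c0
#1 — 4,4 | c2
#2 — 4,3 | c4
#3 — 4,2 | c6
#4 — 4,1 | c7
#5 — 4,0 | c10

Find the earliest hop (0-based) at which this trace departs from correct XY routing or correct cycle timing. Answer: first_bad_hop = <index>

first_bad_hop = 4

[1] (+0,-1) / 2c ⇒ ok
[2] (+0,-1) / 2c ⇒ ok
[3] (+0,-1) / 2c ⇒ ok
[4] (+0,-1) / 1c ⇒ BAD: Δcyc=1≠L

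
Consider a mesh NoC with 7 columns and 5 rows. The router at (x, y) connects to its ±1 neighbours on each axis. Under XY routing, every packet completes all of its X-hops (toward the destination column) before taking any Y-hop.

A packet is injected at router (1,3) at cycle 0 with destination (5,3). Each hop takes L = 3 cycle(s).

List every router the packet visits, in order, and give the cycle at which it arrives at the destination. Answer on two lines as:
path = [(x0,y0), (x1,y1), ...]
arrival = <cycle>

path = [(1,3), (2,3), (3,3), (4,3), (5,3)]
arrival = 12

[0] x=1 y=3 t=0
[1] x=2 y=3 t=3 →E
[2] x=3 y=3 t=6 →E
[3] x=4 y=3 t=9 →E
[4] x=5 y=3 t=12 →E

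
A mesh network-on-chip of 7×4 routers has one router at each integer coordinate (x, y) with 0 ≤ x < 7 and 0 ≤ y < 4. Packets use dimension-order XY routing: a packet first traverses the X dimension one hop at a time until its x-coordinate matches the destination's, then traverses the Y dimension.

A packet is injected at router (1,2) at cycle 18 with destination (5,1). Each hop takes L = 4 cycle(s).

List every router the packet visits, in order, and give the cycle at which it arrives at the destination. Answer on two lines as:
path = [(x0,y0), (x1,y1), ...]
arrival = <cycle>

#0 — 1,2 | c18
#1 — 2,2 | c22 | E
#2 — 3,2 | c26 | E
#3 — 4,2 | c30 | E
#4 — 5,2 | c34 | E
#5 — 5,1 | c38 | S

path = [(1,2), (2,2), (3,2), (4,2), (5,2), (5,1)]
arrival = 38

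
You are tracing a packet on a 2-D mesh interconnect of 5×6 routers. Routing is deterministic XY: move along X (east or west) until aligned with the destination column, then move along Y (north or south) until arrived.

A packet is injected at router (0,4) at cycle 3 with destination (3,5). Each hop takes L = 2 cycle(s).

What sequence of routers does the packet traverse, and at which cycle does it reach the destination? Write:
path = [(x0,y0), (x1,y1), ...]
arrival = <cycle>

path = [(0,4), (1,4), (2,4), (3,4), (3,5)]
arrival = 11

src (0,4)  cyc=3
E→(1,4)  cyc=5
E→(2,4)  cyc=7
E→(3,4)  cyc=9
N→(3,5)  cyc=11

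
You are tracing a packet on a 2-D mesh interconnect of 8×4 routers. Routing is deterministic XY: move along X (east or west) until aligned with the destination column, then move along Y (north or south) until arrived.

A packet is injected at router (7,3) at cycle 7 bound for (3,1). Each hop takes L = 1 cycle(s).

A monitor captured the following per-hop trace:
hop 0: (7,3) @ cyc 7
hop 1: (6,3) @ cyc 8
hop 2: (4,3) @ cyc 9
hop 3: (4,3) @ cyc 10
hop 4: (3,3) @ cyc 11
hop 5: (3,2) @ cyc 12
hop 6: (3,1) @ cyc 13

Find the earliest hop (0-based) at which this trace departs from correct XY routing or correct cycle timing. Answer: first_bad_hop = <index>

first_bad_hop = 2

  1: Δx=-1 Δy=+0 Δt=1 [ok]
  2: Δx=-2 Δy=+0 Δt=1 [BAD: non-unit step]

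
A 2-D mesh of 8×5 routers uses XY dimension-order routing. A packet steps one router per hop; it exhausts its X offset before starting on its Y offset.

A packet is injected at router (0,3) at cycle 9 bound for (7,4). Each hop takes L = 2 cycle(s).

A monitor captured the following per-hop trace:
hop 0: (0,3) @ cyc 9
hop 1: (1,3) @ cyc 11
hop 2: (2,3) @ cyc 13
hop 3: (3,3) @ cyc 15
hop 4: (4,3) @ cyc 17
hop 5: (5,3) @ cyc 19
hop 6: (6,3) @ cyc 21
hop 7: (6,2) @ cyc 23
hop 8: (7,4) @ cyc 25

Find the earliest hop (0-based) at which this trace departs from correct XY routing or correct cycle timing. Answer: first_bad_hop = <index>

first_bad_hop = 7

[1] (+1,+0) / 2c ⇒ ok
[2] (+1,+0) / 2c ⇒ ok
[3] (+1,+0) / 2c ⇒ ok
[4] (+1,+0) / 2c ⇒ ok
[5] (+1,+0) / 2c ⇒ ok
[6] (+1,+0) / 2c ⇒ ok
[7] (+0,-1) / 2c ⇒ BAD: Y-move but x=6≠7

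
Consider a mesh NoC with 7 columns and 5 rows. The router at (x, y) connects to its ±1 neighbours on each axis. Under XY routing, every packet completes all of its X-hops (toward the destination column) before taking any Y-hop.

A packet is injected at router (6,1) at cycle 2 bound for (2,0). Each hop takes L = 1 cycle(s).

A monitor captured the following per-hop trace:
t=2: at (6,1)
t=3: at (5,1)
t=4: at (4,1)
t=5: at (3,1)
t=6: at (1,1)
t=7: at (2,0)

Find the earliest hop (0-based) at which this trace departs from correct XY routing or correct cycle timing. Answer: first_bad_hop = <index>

[1] (-1,+0) / 1c ⇒ ok
[2] (-1,+0) / 1c ⇒ ok
[3] (-1,+0) / 1c ⇒ ok
[4] (-2,+0) / 1c ⇒ BAD: non-unit step

first_bad_hop = 4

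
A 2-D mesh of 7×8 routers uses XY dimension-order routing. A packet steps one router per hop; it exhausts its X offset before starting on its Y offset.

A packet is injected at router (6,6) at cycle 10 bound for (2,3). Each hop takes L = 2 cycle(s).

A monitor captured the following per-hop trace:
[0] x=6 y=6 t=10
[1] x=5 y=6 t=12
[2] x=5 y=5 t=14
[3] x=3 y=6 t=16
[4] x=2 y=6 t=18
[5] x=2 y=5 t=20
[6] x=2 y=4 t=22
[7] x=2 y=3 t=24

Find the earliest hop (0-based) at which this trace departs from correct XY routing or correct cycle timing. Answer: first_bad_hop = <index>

first_bad_hop = 2

[1] (-1,+0) / 2c ⇒ ok
[2] (+0,-1) / 2c ⇒ BAD: Y-move but x=5≠2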